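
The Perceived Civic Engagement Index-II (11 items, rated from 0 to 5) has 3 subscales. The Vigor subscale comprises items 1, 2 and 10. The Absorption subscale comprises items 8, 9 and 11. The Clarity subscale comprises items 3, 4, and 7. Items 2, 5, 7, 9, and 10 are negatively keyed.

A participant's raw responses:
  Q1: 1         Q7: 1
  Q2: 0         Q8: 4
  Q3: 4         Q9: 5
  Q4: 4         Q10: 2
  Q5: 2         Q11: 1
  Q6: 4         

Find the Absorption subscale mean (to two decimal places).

Absorption items: 8, 9, 11.
Of these, item 9 is negatively keyed; reverse-coded value = 5 − response.
  item 8: 4
  item 9: 5 − 5 = 0
  item 11: 1
Sum = 4 + 0 + 1 = 5
Mean = 5 / 3 = 1.67

1.67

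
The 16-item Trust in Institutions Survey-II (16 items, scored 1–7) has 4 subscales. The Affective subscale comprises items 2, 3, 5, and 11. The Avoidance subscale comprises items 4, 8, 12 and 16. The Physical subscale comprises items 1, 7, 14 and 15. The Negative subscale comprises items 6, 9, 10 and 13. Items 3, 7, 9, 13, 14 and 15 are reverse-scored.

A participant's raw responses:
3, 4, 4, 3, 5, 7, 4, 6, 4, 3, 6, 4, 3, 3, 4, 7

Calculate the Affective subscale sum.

Affective items: 2, 3, 5, 11.
Of these, item 3 is reverse-scored; on a 1–7 scale, reversed = 8 − raw.
  item 2: 4
  item 3: 8 − 4 = 4
  item 5: 5
  item 11: 6
Sum = 4 + 4 + 5 + 6 = 19

19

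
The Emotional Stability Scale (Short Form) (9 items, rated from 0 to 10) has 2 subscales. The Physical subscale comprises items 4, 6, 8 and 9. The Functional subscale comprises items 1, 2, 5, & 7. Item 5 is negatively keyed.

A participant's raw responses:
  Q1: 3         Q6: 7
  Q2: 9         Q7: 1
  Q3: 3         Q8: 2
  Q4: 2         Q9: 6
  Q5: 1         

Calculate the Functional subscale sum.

22

Functional items: 1, 2, 5, 7.
Of these, item 5 is negatively keyed; reverse-coded value = 10 − response.
  item 1: 3
  item 2: 9
  item 5: 10 − 1 = 9
  item 7: 1
Sum = 3 + 9 + 9 + 1 = 22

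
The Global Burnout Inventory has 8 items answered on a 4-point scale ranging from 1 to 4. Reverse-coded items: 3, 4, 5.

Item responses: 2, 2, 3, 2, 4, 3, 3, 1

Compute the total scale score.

Reversing items 3, 4 and 5 with 5 − raw:
Total = 2 + 2 + (5−3) + (5−2) + (5−4) + 3 + 3 + 1
      = 2 + 2 + 2 + 3 + 1 + 3 + 3 + 1 = 17

17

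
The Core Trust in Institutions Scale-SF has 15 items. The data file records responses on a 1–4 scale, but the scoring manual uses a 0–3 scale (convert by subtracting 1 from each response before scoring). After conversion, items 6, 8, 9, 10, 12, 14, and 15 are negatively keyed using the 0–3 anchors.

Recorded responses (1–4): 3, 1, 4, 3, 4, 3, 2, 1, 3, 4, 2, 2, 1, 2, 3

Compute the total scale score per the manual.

Convert to 0–3: 2, 0, 3, 2, 3, 2, 1, 0, 2, 3, 1, 1, 0, 1, 2
Reverse-coded (reverse-coded value = 3 − response):
  item 6: 3 − 2 = 1
  item 8: 3 − 0 = 3
  item 9: 3 − 2 = 1
  item 10: 3 − 3 = 0
  item 12: 3 − 1 = 2
  item 14: 3 − 1 = 2
  item 15: 3 − 2 = 1
Scored: 2, 0, 3, 2, 3, 1, 1, 3, 1, 0, 1, 2, 0, 2, 1
Total = 22

22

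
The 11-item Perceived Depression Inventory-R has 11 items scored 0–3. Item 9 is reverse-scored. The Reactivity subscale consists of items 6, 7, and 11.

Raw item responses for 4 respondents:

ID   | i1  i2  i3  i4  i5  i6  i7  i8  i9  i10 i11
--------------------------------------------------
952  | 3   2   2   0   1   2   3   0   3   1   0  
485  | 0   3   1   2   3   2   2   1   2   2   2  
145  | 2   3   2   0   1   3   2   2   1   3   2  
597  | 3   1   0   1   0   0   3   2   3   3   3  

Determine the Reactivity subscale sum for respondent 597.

Respondent 597 raw: 3, 1, 0, 1, 0, 0, 3, 2, 3, 3, 3.
Reactivity items: 6, 7, 11.
Reverse-coded (on a 0–3 scale, reversed = 3 − raw):
  item 6: 0
  item 7: 3
  item 11: 3
Sum = 0 + 3 + 3 = 6

6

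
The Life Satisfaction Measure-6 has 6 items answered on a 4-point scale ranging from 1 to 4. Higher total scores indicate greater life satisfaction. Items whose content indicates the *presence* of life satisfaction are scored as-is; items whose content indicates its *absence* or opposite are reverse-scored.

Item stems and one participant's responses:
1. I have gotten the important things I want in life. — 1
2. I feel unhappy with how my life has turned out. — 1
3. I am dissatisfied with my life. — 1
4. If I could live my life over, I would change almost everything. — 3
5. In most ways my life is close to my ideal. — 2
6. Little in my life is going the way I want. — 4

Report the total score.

Items 2, 3, 4, 6 describe the absence/opposite of life satisfaction → reverse-score.
on a 1–4 scale, reversed = 5 − raw.
  item 1: 1
  item 2: 5 − 1 = 4
  item 3: 5 − 1 = 4
  item 4: 5 − 3 = 2
  item 5: 2
  item 6: 5 − 4 = 1
Total = 1 + 4 + 4 + 2 + 2 + 1 = 14

14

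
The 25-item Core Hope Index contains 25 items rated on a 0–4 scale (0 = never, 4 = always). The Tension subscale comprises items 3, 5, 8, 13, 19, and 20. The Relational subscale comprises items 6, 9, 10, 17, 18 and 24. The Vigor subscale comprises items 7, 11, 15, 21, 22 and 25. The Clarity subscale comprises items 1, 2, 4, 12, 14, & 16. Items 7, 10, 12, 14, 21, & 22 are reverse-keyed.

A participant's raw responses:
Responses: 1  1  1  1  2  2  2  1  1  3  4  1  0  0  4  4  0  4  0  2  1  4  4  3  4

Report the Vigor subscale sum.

Vigor items: 7, 11, 15, 21, 22, 25.
Of these, items 7, 21 and 22 are reverse-keyed; reversed = (0+4) − raw = 4 − raw.
  item 7: 4 − 2 = 2
  item 11: 4
  item 15: 4
  item 21: 4 − 1 = 3
  item 22: 4 − 4 = 0
  item 25: 4
Sum = 2 + 4 + 4 + 3 + 0 + 4 = 17

17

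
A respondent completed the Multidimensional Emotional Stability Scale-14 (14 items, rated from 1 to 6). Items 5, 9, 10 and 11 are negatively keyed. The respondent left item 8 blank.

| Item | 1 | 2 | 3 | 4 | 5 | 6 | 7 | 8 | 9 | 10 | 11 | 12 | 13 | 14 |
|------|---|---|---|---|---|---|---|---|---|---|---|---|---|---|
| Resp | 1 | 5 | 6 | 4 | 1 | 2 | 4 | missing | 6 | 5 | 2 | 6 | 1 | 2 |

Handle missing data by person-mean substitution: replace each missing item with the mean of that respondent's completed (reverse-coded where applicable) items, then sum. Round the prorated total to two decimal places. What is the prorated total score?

48.46

Reverse-coded (reversed = (1+6) − raw = 7 − raw):
  item 5: 7 − 1 = 6
  item 9: 7 − 6 = 1
  item 10: 7 − 5 = 2
  item 11: 7 − 2 = 5
Completed scored items (13 of 14): 1, 5, 6, 4, 6, 2, 4, 1, 2, 5, 6, 1, 2; sum = 45.
Person mean = 45 / 13 ≈ 3.4615
Prorated total = (45 / 13) × 14 = 48.46 (to 2 dp)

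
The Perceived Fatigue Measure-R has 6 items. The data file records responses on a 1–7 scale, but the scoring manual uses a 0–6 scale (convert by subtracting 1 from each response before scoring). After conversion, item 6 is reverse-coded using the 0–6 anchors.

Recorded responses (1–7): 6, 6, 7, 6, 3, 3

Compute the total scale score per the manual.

Convert to 0–6: 5, 5, 6, 5, 2, 2
Reverse-coded (reversed = (0+6) − raw = 6 − raw):
  item 6: 6 − 2 = 4
Scored: 5, 5, 6, 5, 2, 4
Total = 27

27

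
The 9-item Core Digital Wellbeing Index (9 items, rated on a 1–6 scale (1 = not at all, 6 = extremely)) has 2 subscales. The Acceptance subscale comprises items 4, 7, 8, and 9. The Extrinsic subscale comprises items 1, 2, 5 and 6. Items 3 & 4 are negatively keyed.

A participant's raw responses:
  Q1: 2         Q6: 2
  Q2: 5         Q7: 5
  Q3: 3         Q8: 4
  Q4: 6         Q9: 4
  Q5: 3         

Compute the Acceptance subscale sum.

Acceptance items: 4, 7, 8, 9.
Of these, item 4 is negatively keyed; reversed = (1+6) − raw = 7 − raw.
  item 4: 7 − 6 = 1
  item 7: 5
  item 8: 4
  item 9: 4
Sum = 1 + 5 + 4 + 4 = 14

14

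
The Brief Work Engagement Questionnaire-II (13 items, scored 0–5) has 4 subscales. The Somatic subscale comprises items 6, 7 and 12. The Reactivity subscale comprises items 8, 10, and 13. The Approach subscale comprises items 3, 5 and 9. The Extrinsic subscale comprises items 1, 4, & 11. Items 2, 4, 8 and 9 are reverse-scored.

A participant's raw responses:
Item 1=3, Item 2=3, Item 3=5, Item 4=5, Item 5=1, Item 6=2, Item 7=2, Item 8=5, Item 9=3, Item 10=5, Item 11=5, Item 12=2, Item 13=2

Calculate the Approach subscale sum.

Approach items: 3, 5, 9.
Of these, item 9 is reverse-scored; reverse-coded value = 5 − response.
  item 3: 5
  item 5: 1
  item 9: 5 − 3 = 2
Sum = 5 + 1 + 2 = 8

8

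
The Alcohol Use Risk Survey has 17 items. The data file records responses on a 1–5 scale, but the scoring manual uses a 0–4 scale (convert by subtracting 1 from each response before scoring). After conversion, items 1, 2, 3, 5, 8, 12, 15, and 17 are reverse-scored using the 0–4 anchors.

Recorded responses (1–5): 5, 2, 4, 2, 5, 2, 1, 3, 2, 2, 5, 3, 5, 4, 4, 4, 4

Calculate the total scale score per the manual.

Convert to 0–4: 4, 1, 3, 1, 4, 1, 0, 2, 1, 1, 4, 2, 4, 3, 3, 3, 3
Reverse-coded (reversed = (0+4) − raw = 4 − raw):
  item 1: 4 − 4 = 0
  item 2: 4 − 1 = 3
  item 3: 4 − 3 = 1
  item 5: 4 − 4 = 0
  item 8: 4 − 2 = 2
  item 12: 4 − 2 = 2
  item 15: 4 − 3 = 1
  item 17: 4 − 3 = 1
Scored: 0, 3, 1, 1, 0, 1, 0, 2, 1, 1, 4, 2, 4, 3, 1, 3, 1
Total = 28

28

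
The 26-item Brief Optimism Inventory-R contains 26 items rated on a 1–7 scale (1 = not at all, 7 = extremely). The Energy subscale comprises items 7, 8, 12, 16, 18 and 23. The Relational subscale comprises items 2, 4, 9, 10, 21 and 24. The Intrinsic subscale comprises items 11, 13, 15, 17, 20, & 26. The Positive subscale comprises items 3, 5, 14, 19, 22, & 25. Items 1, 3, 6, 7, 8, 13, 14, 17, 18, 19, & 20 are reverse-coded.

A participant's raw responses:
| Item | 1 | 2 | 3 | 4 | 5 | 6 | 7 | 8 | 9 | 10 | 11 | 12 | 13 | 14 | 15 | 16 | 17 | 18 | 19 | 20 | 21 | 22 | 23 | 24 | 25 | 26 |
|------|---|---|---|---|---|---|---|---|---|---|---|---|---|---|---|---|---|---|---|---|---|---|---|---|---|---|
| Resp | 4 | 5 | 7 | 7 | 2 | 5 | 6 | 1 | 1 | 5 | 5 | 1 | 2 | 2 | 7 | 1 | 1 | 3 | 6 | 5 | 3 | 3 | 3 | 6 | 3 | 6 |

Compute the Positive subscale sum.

17

Positive items: 3, 5, 14, 19, 22, 25.
Of these, items 3, 14 and 19 are reverse-coded; on a 1–7 scale, reversed = 8 − raw.
  item 3: 8 − 7 = 1
  item 5: 2
  item 14: 8 − 2 = 6
  item 19: 8 − 6 = 2
  item 22: 3
  item 25: 3
Sum = 1 + 2 + 6 + 2 + 3 + 3 = 17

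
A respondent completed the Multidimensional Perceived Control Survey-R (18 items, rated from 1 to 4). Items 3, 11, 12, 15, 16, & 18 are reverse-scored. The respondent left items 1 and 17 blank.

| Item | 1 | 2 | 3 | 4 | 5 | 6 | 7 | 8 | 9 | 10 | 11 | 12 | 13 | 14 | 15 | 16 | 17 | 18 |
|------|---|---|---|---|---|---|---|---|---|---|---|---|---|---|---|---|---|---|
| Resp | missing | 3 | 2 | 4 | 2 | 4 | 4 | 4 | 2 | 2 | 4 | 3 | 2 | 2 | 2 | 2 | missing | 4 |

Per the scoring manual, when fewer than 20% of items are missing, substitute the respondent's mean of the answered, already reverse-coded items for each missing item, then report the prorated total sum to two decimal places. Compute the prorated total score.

47.25

Reverse-coded (reversed = (1+4) − raw = 5 − raw):
  item 3: 5 − 2 = 3
  item 11: 5 − 4 = 1
  item 12: 5 − 3 = 2
  item 15: 5 − 2 = 3
  item 16: 5 − 2 = 3
  item 18: 5 − 4 = 1
Completed scored items (16 of 18): 3, 3, 4, 2, 4, 4, 4, 2, 2, 1, 2, 2, 2, 3, 3, 1; sum = 42.
Person mean = 42 / 16 ≈ 2.6250
Prorated total = (42 / 16) × 18 = 47.25 (to 2 dp)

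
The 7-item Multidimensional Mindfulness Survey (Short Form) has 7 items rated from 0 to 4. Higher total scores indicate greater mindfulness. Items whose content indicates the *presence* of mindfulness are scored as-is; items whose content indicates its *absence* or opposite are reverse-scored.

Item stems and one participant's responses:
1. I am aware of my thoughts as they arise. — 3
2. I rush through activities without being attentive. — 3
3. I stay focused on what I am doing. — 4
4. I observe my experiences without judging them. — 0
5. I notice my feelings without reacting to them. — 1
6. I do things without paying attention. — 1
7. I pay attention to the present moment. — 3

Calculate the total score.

15

Items 2, 6 describe the absence/opposite of mindfulness → reverse-score.
reverse-coded value = 4 − response.
  item 1: 3
  item 2: 4 − 3 = 1
  item 3: 4
  item 4: 0
  item 5: 1
  item 6: 4 − 1 = 3
  item 7: 3
Total = 3 + 1 + 4 + 0 + 1 + 3 + 3 = 15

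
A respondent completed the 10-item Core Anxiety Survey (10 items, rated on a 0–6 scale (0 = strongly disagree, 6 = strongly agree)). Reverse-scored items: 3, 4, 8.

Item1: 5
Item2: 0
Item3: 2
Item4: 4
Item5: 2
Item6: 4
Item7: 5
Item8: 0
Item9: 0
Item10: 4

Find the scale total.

32

Reverse-scored items use 6 − raw:
  item 3: 6 − 2 = 4
  item 4: 6 − 4 = 2
  item 8: 6 − 0 = 6
Scored items: 5, 0, 4, 2, 2, 4, 5, 6, 0, 4
Total = 5 + 0 + 4 + 2 + 2 + 4 + 5 + 6 + 0 + 4 = 32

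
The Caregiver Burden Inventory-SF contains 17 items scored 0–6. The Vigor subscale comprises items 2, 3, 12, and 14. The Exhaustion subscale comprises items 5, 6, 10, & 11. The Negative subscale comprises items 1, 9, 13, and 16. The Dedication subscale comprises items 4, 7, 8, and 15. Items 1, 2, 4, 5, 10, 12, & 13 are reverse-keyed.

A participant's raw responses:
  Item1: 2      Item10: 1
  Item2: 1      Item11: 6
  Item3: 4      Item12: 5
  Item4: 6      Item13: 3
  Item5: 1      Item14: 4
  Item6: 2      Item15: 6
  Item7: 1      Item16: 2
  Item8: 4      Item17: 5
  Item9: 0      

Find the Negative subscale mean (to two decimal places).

Negative items: 1, 9, 13, 16.
Of these, items 1 & 13 are reverse-keyed; reversed = (0+6) − raw = 6 − raw.
  item 1: 6 − 2 = 4
  item 9: 0
  item 13: 6 − 3 = 3
  item 16: 2
Sum = 4 + 0 + 3 + 2 = 9
Mean = 9 / 4 = 2.25

2.25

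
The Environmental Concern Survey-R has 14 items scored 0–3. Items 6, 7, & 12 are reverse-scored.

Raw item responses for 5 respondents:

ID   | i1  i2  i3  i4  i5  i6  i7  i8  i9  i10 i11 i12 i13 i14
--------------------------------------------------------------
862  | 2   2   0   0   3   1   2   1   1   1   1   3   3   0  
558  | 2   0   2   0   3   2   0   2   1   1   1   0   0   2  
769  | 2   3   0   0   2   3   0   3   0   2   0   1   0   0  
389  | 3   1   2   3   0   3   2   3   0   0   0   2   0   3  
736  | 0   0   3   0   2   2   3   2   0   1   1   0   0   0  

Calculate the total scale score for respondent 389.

Respondent 389 raw: 3, 1, 2, 3, 0, 3, 2, 3, 0, 0, 0, 2, 0, 3.
Reverse-coded (reverse-coded value = 3 − response):
  item 1: 3
  item 2: 1
  item 3: 2
  item 4: 3
  item 5: 0
  item 6: 3 − 3 = 0
  item 7: 3 − 2 = 1
  item 8: 3
  item 9: 0
  item 10: 0
  item 11: 0
  item 12: 3 − 2 = 1
  item 13: 0
  item 14: 3
Sum = 3 + 1 + 2 + 3 + 0 + 0 + 1 + 3 + 0 + 0 + 0 + 1 + 0 + 3 = 17

17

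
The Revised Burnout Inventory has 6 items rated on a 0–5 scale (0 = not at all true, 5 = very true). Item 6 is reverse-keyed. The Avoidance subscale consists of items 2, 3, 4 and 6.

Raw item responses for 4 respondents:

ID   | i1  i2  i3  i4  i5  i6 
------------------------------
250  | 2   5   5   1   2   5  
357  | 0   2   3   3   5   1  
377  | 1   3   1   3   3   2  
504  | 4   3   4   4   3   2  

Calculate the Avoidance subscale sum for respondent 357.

12

Respondent 357 raw: 0, 2, 3, 3, 5, 1.
Avoidance items: 2, 3, 4, 6.
Reverse-coded (reverse-coded value = 5 − response):
  item 2: 2
  item 3: 3
  item 4: 3
  item 6: 5 − 1 = 4
Sum = 2 + 3 + 3 + 4 = 12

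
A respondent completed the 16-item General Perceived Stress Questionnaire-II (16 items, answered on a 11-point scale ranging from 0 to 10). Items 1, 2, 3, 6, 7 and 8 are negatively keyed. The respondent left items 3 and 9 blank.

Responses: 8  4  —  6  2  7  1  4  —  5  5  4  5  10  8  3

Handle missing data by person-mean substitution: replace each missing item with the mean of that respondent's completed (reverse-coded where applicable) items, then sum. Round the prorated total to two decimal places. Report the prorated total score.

Reverse-coded (on a 0–10 scale, reversed = 10 − raw):
  item 1: 10 − 8 = 2
  item 2: 10 − 4 = 6
  item 6: 10 − 7 = 3
  item 7: 10 − 1 = 9
  item 8: 10 − 4 = 6
Completed scored items (14 of 16): 2, 6, 6, 2, 3, 9, 6, 5, 5, 4, 5, 10, 8, 3; sum = 74.
Person mean = 74 / 14 ≈ 5.2857
Prorated total = (74 / 14) × 16 = 84.57 (to 2 dp)

84.57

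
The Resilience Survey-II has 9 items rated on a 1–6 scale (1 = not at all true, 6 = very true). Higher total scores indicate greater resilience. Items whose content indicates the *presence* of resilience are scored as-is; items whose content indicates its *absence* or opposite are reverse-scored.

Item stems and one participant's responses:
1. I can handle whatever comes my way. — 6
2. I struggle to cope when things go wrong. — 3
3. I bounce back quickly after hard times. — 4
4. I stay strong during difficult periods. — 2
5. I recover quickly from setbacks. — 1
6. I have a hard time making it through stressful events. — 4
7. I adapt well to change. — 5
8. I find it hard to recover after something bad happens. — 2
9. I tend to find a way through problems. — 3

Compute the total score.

Items 2, 6, 8 describe the absence/opposite of resilience → reverse-score.
on a 1–6 scale, reversed = 7 − raw.
  item 1: 6
  item 2: 7 − 3 = 4
  item 3: 4
  item 4: 2
  item 5: 1
  item 6: 7 − 4 = 3
  item 7: 5
  item 8: 7 − 2 = 5
  item 9: 3
Total = 6 + 4 + 4 + 2 + 1 + 3 + 5 + 5 + 3 = 33

33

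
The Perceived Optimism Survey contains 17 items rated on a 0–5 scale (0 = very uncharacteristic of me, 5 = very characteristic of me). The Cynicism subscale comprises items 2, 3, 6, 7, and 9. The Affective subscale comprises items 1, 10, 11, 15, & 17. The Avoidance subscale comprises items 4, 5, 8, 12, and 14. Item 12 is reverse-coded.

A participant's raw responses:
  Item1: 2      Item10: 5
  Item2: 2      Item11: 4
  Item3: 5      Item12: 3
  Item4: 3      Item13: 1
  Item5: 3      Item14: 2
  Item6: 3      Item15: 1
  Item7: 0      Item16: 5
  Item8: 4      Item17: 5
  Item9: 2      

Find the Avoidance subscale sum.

Avoidance items: 4, 5, 8, 12, 14.
Of these, item 12 is reverse-coded; reversed = (0+5) − raw = 5 − raw.
  item 4: 3
  item 5: 3
  item 8: 4
  item 12: 5 − 3 = 2
  item 14: 2
Sum = 3 + 3 + 4 + 2 + 2 = 14

14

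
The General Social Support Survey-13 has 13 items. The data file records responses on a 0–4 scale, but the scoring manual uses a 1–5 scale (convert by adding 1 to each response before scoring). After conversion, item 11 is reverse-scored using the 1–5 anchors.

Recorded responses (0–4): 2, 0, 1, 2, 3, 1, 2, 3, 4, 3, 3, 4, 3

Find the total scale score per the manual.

42

Convert to 1–5: 3, 1, 2, 3, 4, 2, 3, 4, 5, 4, 4, 5, 4
Reverse-coded (on a 1–5 scale, reversed = 6 − raw):
  item 11: 6 − 4 = 2
Scored: 3, 1, 2, 3, 4, 2, 3, 4, 5, 4, 2, 5, 4
Total = 42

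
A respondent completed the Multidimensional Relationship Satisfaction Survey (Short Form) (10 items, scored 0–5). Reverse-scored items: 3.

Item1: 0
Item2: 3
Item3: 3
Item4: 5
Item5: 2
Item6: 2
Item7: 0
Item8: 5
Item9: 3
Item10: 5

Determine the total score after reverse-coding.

Reversing item 3 with 5 − raw:
Total = 0 + 3 + (5−3) + 5 + 2 + 2 + 0 + 5 + 3 + 5
      = 0 + 3 + 2 + 5 + 2 + 2 + 0 + 5 + 3 + 5 = 27

27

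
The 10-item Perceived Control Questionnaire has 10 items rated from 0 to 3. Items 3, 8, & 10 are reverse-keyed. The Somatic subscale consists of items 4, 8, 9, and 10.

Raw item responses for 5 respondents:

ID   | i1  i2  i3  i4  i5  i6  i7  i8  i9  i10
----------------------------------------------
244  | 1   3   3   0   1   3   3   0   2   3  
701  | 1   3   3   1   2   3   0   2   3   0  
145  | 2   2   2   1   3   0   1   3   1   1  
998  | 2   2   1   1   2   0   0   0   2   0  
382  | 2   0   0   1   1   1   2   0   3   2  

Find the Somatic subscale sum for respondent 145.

Respondent 145 raw: 2, 2, 2, 1, 3, 0, 1, 3, 1, 1.
Somatic items: 4, 8, 9, 10.
Reverse-coded (reverse-coded value = 3 − response):
  item 4: 1
  item 8: 3 − 3 = 0
  item 9: 1
  item 10: 3 − 1 = 2
Sum = 1 + 0 + 1 + 2 = 4

4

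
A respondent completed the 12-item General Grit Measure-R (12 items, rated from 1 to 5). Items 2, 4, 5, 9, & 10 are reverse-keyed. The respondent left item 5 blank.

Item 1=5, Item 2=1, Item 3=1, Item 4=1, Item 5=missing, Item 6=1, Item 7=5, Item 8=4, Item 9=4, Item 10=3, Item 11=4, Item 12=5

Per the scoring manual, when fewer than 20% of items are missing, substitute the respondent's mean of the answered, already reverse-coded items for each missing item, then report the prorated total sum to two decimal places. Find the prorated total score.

Reverse-coded (reverse-coded value = 6 − response):
  item 2: 6 − 1 = 5
  item 4: 6 − 1 = 5
  item 9: 6 − 4 = 2
  item 10: 6 − 3 = 3
Completed scored items (11 of 12): 5, 5, 1, 5, 1, 5, 4, 2, 3, 4, 5; sum = 40.
Person mean = 40 / 11 ≈ 3.6364
Prorated total = (40 / 11) × 12 = 43.64 (to 2 dp)

43.64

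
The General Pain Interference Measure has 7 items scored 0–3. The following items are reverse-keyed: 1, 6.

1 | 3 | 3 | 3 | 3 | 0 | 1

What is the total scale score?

18

Reverse-keyed items use 3 − raw:
  item 1: 3 − 1 = 2
  item 6: 3 − 0 = 3
Scored responses: 2, 3, 3, 3, 3, 3, 1
Total = 2 + 3 + 3 + 3 + 3 + 3 + 1 = 18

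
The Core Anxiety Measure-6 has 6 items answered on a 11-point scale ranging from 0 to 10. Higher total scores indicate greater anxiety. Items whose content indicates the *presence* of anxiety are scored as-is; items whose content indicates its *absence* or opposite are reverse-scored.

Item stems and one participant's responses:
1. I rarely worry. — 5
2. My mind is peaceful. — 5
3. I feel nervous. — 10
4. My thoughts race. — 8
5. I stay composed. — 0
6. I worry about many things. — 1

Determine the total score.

Items 1, 2, 5 describe the absence/opposite of anxiety → reverse-score.
reversed = (0+10) − raw = 10 − raw.
  item 1: 10 − 5 = 5
  item 2: 10 − 5 = 5
  item 3: 10
  item 4: 8
  item 5: 10 − 0 = 10
  item 6: 1
Total = 5 + 5 + 10 + 8 + 10 + 1 = 39

39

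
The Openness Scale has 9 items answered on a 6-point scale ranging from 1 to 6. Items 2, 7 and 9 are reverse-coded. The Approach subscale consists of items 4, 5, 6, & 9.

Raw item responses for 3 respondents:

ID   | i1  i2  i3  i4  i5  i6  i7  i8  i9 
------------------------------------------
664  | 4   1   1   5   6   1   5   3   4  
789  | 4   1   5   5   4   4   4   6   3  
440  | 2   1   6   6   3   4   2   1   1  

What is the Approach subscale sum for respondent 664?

Respondent 664 raw: 4, 1, 1, 5, 6, 1, 5, 3, 4.
Approach items: 4, 5, 6, 9.
Reverse-coded (on a 1–6 scale, reversed = 7 − raw):
  item 4: 5
  item 5: 6
  item 6: 1
  item 9: 7 − 4 = 3
Sum = 5 + 6 + 1 + 3 = 15

15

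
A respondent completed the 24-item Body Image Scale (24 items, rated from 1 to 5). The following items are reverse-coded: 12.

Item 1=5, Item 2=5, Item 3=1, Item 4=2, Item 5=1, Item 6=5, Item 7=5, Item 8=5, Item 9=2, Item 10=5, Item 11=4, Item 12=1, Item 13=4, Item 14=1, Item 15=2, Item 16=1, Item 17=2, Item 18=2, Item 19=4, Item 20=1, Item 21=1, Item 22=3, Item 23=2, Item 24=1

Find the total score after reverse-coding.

Reversing item 12 with 6 − raw:
Total = 5 + 5 + 1 + 2 + 1 + 5 + 5 + 5 + 2 + 5 + 4 + (6−1) + 4 + 1 + 2 + 1 + 2 + 2 + 4 + 1 + 1 + 3 + 2 + 1
      = 5 + 5 + 1 + 2 + 1 + 5 + 5 + 5 + 2 + 5 + 4 + 5 + 4 + 1 + 2 + 1 + 2 + 2 + 4 + 1 + 1 + 3 + 2 + 1 = 69

69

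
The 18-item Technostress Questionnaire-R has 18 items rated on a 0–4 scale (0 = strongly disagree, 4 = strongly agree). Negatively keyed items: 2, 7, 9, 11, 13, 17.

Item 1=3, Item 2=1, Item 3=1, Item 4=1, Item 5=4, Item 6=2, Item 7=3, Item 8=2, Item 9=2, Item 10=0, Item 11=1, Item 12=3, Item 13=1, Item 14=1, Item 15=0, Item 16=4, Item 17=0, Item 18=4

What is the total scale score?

41

Apply reverse scoring (on a 0–4 scale, reversed = 4 − raw):
  item 2: 4 − 1 = 3
  item 7: 4 − 3 = 1
  item 9: 4 − 2 = 2
  item 11: 4 − 1 = 3
  item 13: 4 − 1 = 3
  item 17: 4 − 0 = 4
Scored responses: 3, 3, 1, 1, 4, 2, 1, 2, 2, 0, 3, 3, 3, 1, 0, 4, 4, 4
Total = 3 + 3 + 1 + 1 + 4 + 2 + 1 + 2 + 2 + 0 + 3 + 3 + 3 + 1 + 0 + 4 + 4 + 4 = 41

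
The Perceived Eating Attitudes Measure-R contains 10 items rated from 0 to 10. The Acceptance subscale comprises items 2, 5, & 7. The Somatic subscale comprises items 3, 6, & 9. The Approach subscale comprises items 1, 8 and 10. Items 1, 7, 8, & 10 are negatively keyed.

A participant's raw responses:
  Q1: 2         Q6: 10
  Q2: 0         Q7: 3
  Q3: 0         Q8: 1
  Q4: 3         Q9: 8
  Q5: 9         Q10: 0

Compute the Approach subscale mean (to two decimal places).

Approach items: 1, 8, 10.
Of these, items 1, 8, & 10 are negatively keyed; reverse-coded value = 10 − response.
  item 1: 10 − 2 = 8
  item 8: 10 − 1 = 9
  item 10: 10 − 0 = 10
Sum = 8 + 9 + 10 = 27
Mean = 27 / 3 = 9.00

9.00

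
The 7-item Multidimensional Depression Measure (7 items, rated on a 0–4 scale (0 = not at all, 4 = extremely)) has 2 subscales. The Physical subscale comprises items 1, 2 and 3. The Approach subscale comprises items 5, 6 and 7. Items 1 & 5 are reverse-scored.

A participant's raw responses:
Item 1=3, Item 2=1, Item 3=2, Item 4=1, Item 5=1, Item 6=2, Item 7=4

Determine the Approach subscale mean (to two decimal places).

3.00

Approach items: 5, 6, 7.
Of these, item 5 is reverse-scored; reversed = (0+4) − raw = 4 − raw.
  item 5: 4 − 1 = 3
  item 6: 2
  item 7: 4
Sum = 3 + 2 + 4 = 9
Mean = 9 / 3 = 3.00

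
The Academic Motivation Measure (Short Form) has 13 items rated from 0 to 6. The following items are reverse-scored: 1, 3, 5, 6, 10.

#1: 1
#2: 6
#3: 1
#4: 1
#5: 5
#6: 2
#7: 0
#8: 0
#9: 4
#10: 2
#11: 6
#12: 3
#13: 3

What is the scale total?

42

Apply reverse scoring (reverse-coded value = 6 − response):
  item 1: 6 − 1 = 5
  item 3: 6 − 1 = 5
  item 5: 6 − 5 = 1
  item 6: 6 − 2 = 4
  item 10: 6 − 2 = 4
Scored responses: 5, 6, 5, 1, 1, 4, 0, 0, 4, 4, 6, 3, 3
Total = 5 + 6 + 5 + 1 + 1 + 4 + 0 + 0 + 4 + 4 + 6 + 3 + 3 = 42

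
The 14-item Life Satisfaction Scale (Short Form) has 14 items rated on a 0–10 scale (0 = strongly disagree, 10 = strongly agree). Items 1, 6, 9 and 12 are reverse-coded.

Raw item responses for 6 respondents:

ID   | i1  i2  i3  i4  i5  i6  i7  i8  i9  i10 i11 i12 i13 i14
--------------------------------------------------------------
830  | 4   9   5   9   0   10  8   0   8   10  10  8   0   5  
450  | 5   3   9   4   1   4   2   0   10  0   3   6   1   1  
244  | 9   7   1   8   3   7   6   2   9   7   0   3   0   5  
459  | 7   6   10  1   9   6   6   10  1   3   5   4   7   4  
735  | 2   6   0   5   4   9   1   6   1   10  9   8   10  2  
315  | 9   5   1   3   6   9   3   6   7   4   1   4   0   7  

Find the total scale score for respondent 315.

47

Respondent 315 raw: 9, 5, 1, 3, 6, 9, 3, 6, 7, 4, 1, 4, 0, 7.
Reverse-coded (on a 0–10 scale, reversed = 10 − raw):
  item 1: 10 − 9 = 1
  item 2: 5
  item 3: 1
  item 4: 3
  item 5: 6
  item 6: 10 − 9 = 1
  item 7: 3
  item 8: 6
  item 9: 10 − 7 = 3
  item 10: 4
  item 11: 1
  item 12: 10 − 4 = 6
  item 13: 0
  item 14: 7
Sum = 1 + 5 + 1 + 3 + 6 + 1 + 3 + 6 + 3 + 4 + 1 + 6 + 0 + 7 = 47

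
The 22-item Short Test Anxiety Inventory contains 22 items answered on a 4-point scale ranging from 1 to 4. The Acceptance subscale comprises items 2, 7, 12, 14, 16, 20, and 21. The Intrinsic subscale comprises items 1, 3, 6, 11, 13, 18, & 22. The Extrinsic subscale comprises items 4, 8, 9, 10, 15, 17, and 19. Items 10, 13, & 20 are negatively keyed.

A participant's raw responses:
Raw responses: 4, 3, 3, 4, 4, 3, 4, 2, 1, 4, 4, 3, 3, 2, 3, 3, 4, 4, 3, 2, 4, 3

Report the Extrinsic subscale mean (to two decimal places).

2.57

Extrinsic items: 4, 8, 9, 10, 15, 17, 19.
Of these, item 10 is negatively keyed; reverse-coded value = 5 − response.
  item 4: 4
  item 8: 2
  item 9: 1
  item 10: 5 − 4 = 1
  item 15: 3
  item 17: 4
  item 19: 3
Sum = 4 + 2 + 1 + 1 + 3 + 4 + 3 = 18
Mean = 18 / 7 = 2.57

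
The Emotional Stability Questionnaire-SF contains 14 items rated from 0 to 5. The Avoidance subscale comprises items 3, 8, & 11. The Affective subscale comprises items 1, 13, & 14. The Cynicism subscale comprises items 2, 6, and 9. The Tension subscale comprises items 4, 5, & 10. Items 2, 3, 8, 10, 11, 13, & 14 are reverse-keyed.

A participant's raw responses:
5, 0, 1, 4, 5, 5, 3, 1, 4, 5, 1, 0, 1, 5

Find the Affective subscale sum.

9

Affective items: 1, 13, 14.
Of these, items 13 and 14 are reverse-keyed; reversed = (0+5) − raw = 5 − raw.
  item 1: 5
  item 13: 5 − 1 = 4
  item 14: 5 − 5 = 0
Sum = 5 + 4 + 0 = 9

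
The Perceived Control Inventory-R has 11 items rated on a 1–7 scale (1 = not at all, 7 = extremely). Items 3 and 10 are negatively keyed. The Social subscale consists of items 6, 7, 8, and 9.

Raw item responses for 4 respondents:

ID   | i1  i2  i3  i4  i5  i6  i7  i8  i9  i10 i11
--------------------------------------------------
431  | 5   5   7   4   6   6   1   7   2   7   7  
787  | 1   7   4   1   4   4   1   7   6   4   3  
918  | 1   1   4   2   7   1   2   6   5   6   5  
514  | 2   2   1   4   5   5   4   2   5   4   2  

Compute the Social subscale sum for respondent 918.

Respondent 918 raw: 1, 1, 4, 2, 7, 1, 2, 6, 5, 6, 5.
Social items: 6, 7, 8, 9.
Reverse-coded (on a 1–7 scale, reversed = 8 − raw):
  item 6: 1
  item 7: 2
  item 8: 6
  item 9: 5
Sum = 1 + 2 + 6 + 5 = 14

14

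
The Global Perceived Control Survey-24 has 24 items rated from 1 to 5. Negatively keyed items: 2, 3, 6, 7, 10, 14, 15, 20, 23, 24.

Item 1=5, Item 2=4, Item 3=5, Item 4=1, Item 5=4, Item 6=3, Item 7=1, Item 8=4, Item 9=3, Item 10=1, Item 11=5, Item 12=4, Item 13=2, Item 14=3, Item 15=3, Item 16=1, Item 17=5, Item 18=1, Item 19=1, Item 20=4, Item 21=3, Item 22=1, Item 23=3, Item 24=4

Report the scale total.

69

Reversing items 2, 3, 6, 7, 10, 14, 15, 20, 23 and 24 with 6 − raw:
Total = 5 + (6−4) + (6−5) + 1 + 4 + (6−3) + (6−1) + 4 + 3 + (6−1) + 5 + 4 + 2 + (6−3) + (6−3) + 1 + 5 + 1 + 1 + (6−4) + 3 + 1 + (6−3) + (6−4)
      = 5 + 2 + 1 + 1 + 4 + 3 + 5 + 4 + 3 + 5 + 5 + 4 + 2 + 3 + 3 + 1 + 5 + 1 + 1 + 2 + 3 + 1 + 3 + 2 = 69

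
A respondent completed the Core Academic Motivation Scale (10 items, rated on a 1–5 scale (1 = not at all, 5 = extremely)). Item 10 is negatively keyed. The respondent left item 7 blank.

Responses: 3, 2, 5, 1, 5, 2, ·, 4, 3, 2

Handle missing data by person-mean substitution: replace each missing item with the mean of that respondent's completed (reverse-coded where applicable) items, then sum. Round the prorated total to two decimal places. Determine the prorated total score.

32.22

Reverse-coded (reversed = (1+5) − raw = 6 − raw):
  item 10: 6 − 2 = 4
Completed scored items (9 of 10): 3, 2, 5, 1, 5, 2, 4, 3, 4; sum = 29.
Person mean = 29 / 9 ≈ 3.2222
Prorated total = (29 / 9) × 10 = 32.22 (to 2 dp)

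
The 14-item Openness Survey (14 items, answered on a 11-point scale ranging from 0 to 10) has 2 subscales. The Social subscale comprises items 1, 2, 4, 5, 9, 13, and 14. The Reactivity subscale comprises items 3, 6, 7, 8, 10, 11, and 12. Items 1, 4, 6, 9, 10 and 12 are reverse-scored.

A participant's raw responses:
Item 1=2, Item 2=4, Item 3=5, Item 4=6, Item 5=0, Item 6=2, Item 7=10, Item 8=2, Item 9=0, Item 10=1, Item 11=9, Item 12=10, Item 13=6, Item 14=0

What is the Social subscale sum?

32

Social items: 1, 2, 4, 5, 9, 13, 14.
Of these, items 1, 4, and 9 are reverse-scored; reverse-coded value = 10 − response.
  item 1: 10 − 2 = 8
  item 2: 4
  item 4: 10 − 6 = 4
  item 5: 0
  item 9: 10 − 0 = 10
  item 13: 6
  item 14: 0
Sum = 8 + 4 + 4 + 0 + 10 + 6 + 0 = 32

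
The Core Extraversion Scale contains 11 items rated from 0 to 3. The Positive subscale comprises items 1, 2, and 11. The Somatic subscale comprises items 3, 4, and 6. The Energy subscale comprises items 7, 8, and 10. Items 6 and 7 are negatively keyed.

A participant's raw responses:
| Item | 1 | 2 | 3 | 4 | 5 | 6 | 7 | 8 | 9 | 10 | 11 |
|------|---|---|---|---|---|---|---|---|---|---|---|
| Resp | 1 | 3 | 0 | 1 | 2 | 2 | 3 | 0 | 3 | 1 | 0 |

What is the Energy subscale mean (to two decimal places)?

0.33

Energy items: 7, 8, 10.
Of these, item 7 is negatively keyed; reversed = (0+3) − raw = 3 − raw.
  item 7: 3 − 3 = 0
  item 8: 0
  item 10: 1
Sum = 0 + 0 + 1 = 1
Mean = 1 / 3 = 0.33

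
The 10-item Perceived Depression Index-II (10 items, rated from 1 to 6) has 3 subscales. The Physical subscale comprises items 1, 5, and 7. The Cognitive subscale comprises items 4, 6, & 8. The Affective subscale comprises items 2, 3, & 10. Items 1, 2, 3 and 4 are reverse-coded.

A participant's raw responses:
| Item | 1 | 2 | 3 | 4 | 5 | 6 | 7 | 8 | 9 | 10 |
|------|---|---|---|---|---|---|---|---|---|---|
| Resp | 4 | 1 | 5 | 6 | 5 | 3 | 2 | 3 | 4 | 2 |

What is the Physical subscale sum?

Physical items: 1, 5, 7.
Of these, item 1 is reverse-coded; on a 1–6 scale, reversed = 7 − raw.
  item 1: 7 − 4 = 3
  item 5: 5
  item 7: 2
Sum = 3 + 5 + 2 = 10

10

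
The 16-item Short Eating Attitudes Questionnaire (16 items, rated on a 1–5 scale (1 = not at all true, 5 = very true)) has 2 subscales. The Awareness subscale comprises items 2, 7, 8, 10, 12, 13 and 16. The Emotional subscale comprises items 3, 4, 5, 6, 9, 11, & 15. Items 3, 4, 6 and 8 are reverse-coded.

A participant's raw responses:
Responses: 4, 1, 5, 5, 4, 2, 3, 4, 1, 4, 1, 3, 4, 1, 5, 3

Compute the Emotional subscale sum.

Emotional items: 3, 4, 5, 6, 9, 11, 15.
Of these, items 3, 4, and 6 are reverse-coded; on a 1–5 scale, reversed = 6 − raw.
  item 3: 6 − 5 = 1
  item 4: 6 − 5 = 1
  item 5: 4
  item 6: 6 − 2 = 4
  item 9: 1
  item 11: 1
  item 15: 5
Sum = 1 + 1 + 4 + 4 + 1 + 1 + 5 = 17

17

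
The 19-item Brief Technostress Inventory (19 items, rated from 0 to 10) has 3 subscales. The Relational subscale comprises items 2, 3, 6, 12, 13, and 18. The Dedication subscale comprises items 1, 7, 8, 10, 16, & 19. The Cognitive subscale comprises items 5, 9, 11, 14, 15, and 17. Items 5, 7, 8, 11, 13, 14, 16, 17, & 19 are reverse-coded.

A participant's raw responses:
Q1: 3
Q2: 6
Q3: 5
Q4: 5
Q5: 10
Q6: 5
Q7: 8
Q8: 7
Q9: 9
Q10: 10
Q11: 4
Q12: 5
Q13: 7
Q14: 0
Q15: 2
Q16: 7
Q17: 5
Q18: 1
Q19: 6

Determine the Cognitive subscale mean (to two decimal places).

5.33

Cognitive items: 5, 9, 11, 14, 15, 17.
Of these, items 5, 11, 14, & 17 are reverse-coded; reversed = (0+10) − raw = 10 − raw.
  item 5: 10 − 10 = 0
  item 9: 9
  item 11: 10 − 4 = 6
  item 14: 10 − 0 = 10
  item 15: 2
  item 17: 10 − 5 = 5
Sum = 0 + 9 + 6 + 10 + 2 + 5 = 32
Mean = 32 / 6 = 5.33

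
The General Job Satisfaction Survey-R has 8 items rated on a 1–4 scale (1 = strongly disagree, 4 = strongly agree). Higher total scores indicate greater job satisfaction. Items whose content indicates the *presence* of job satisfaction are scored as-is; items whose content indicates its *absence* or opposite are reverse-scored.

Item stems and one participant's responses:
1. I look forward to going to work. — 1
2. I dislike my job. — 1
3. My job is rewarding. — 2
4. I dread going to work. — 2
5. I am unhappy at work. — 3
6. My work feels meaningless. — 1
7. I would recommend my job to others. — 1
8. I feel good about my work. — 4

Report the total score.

Items 2, 4, 5, 6 describe the absence/opposite of job satisfaction → reverse-score.
reverse-coded value = 5 − response.
  item 1: 1
  item 2: 5 − 1 = 4
  item 3: 2
  item 4: 5 − 2 = 3
  item 5: 5 − 3 = 2
  item 6: 5 − 1 = 4
  item 7: 1
  item 8: 4
Total = 1 + 4 + 2 + 3 + 2 + 4 + 1 + 4 = 21

21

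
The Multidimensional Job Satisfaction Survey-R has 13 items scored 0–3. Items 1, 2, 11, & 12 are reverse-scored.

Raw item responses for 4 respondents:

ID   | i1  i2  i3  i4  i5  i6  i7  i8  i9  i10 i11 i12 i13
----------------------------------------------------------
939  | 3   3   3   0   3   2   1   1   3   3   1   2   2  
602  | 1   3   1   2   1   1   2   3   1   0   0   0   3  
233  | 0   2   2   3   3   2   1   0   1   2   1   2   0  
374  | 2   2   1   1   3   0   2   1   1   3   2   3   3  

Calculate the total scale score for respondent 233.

21

Respondent 233 raw: 0, 2, 2, 3, 3, 2, 1, 0, 1, 2, 1, 2, 0.
Reverse-coded (reverse-coded value = 3 − response):
  item 1: 3 − 0 = 3
  item 2: 3 − 2 = 1
  item 3: 2
  item 4: 3
  item 5: 3
  item 6: 2
  item 7: 1
  item 8: 0
  item 9: 1
  item 10: 2
  item 11: 3 − 1 = 2
  item 12: 3 − 2 = 1
  item 13: 0
Sum = 3 + 1 + 2 + 3 + 3 + 2 + 1 + 0 + 1 + 2 + 2 + 1 + 0 = 21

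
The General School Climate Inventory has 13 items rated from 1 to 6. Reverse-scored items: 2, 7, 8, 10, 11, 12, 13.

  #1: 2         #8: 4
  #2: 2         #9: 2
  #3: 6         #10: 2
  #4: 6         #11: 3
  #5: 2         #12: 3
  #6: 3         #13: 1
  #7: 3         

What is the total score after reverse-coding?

Reverse-scored items use 7 − raw:
  item 2: 7 − 2 = 5
  item 7: 7 − 3 = 4
  item 8: 7 − 4 = 3
  item 10: 7 − 2 = 5
  item 11: 7 − 3 = 4
  item 12: 7 − 3 = 4
  item 13: 7 − 1 = 6
Scored responses: 2, 5, 6, 6, 2, 3, 4, 3, 2, 5, 4, 4, 6
Total = 2 + 5 + 6 + 6 + 2 + 3 + 4 + 3 + 2 + 5 + 4 + 4 + 6 = 52

52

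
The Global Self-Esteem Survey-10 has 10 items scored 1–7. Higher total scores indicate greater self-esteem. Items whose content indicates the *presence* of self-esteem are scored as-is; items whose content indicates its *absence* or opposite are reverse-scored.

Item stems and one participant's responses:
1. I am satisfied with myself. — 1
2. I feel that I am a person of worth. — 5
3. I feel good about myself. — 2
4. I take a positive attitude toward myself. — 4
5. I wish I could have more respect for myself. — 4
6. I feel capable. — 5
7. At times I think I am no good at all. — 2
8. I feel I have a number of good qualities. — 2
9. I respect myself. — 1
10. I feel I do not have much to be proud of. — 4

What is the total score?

Items 5, 7, 10 describe the absence/opposite of self-esteem → reverse-score.
reversed = (1+7) − raw = 8 − raw.
  item 1: 1
  item 2: 5
  item 3: 2
  item 4: 4
  item 5: 8 − 4 = 4
  item 6: 5
  item 7: 8 − 2 = 6
  item 8: 2
  item 9: 1
  item 10: 8 − 4 = 4
Total = 1 + 5 + 2 + 4 + 4 + 5 + 6 + 2 + 1 + 4 = 34

34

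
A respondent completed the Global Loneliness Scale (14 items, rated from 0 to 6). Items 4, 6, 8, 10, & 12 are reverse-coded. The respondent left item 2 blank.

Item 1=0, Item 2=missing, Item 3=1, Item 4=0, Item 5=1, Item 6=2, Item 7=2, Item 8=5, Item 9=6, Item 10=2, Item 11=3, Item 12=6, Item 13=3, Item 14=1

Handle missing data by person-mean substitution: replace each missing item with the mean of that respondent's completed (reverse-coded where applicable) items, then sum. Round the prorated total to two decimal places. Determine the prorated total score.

34.46

Reverse-coded (reverse-coded value = 6 − response):
  item 4: 6 − 0 = 6
  item 6: 6 − 2 = 4
  item 8: 6 − 5 = 1
  item 10: 6 − 2 = 4
  item 12: 6 − 6 = 0
Completed scored items (13 of 14): 0, 1, 6, 1, 4, 2, 1, 6, 4, 3, 0, 3, 1; sum = 32.
Person mean = 32 / 13 ≈ 2.4615
Prorated total = (32 / 13) × 14 = 34.46 (to 2 dp)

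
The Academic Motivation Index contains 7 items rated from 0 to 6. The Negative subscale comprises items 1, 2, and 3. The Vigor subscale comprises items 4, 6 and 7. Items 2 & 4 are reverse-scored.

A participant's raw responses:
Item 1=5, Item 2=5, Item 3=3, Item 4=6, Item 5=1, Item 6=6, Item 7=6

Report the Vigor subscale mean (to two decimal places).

4.00

Vigor items: 4, 6, 7.
Of these, item 4 is reverse-scored; reversed = (0+6) − raw = 6 − raw.
  item 4: 6 − 6 = 0
  item 6: 6
  item 7: 6
Sum = 0 + 6 + 6 = 12
Mean = 12 / 3 = 4.00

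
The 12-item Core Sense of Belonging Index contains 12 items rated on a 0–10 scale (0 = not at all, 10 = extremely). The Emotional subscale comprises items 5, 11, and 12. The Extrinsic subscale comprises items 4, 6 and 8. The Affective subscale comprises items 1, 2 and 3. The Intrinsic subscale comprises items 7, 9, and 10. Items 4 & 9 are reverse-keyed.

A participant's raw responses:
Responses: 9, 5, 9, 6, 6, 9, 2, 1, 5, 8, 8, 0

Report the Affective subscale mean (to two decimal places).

Affective items: 1, 2, 3.
  item 1: 9
  item 2: 5
  item 3: 9
Sum = 9 + 5 + 9 = 23
Mean = 23 / 3 = 7.67

7.67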